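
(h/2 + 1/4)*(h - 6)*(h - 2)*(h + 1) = h^4/2 - 13*h^3/4 + h^2/4 + 7*h + 3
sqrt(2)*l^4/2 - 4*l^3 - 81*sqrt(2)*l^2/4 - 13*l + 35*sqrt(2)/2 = (l - 7*sqrt(2))*(l - sqrt(2)/2)*(l + 5*sqrt(2)/2)*(sqrt(2)*l/2 + 1)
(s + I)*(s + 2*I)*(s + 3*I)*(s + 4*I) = s^4 + 10*I*s^3 - 35*s^2 - 50*I*s + 24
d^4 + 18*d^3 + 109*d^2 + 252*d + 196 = (d + 2)^2*(d + 7)^2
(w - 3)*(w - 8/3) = w^2 - 17*w/3 + 8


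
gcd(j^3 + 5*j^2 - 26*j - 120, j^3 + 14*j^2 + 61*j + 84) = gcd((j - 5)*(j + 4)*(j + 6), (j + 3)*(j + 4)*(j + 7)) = j + 4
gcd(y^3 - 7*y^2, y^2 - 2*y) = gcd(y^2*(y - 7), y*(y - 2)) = y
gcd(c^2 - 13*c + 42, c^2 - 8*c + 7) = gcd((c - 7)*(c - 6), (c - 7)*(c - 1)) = c - 7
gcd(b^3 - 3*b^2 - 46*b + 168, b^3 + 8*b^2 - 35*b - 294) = b^2 + b - 42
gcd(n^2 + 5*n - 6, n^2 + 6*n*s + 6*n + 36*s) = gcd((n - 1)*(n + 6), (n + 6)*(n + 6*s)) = n + 6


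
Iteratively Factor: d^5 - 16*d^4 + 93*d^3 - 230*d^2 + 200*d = (d - 2)*(d^4 - 14*d^3 + 65*d^2 - 100*d) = (d - 5)*(d - 2)*(d^3 - 9*d^2 + 20*d) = (d - 5)*(d - 4)*(d - 2)*(d^2 - 5*d) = (d - 5)^2*(d - 4)*(d - 2)*(d)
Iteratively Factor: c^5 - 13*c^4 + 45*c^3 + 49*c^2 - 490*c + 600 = (c - 5)*(c^4 - 8*c^3 + 5*c^2 + 74*c - 120) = (c - 5)*(c + 3)*(c^3 - 11*c^2 + 38*c - 40) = (c - 5)*(c - 2)*(c + 3)*(c^2 - 9*c + 20) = (c - 5)^2*(c - 2)*(c + 3)*(c - 4)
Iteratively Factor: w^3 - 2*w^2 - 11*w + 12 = (w + 3)*(w^2 - 5*w + 4) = (w - 4)*(w + 3)*(w - 1)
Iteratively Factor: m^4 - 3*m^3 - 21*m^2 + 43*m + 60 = (m - 5)*(m^3 + 2*m^2 - 11*m - 12) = (m - 5)*(m + 4)*(m^2 - 2*m - 3) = (m - 5)*(m + 1)*(m + 4)*(m - 3)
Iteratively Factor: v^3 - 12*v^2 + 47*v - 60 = (v - 3)*(v^2 - 9*v + 20) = (v - 4)*(v - 3)*(v - 5)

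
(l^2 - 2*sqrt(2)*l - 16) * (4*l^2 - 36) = 4*l^4 - 8*sqrt(2)*l^3 - 100*l^2 + 72*sqrt(2)*l + 576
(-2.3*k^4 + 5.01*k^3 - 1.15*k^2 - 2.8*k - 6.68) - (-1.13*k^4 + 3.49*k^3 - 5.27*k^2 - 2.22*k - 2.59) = -1.17*k^4 + 1.52*k^3 + 4.12*k^2 - 0.58*k - 4.09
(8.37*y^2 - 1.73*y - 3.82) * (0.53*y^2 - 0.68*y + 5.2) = 4.4361*y^4 - 6.6085*y^3 + 42.6758*y^2 - 6.3984*y - 19.864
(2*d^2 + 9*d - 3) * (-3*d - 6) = -6*d^3 - 39*d^2 - 45*d + 18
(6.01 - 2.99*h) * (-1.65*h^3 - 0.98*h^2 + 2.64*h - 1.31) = 4.9335*h^4 - 6.9863*h^3 - 13.7834*h^2 + 19.7833*h - 7.8731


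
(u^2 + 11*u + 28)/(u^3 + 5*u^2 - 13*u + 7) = (u + 4)/(u^2 - 2*u + 1)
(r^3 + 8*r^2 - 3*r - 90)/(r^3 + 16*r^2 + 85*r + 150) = (r - 3)/(r + 5)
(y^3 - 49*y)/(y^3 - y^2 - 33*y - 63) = y*(y + 7)/(y^2 + 6*y + 9)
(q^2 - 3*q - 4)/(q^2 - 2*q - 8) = (q + 1)/(q + 2)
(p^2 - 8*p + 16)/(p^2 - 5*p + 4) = (p - 4)/(p - 1)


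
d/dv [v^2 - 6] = 2*v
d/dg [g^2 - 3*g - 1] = 2*g - 3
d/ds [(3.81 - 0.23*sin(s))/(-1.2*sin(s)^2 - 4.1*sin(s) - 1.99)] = (-0.276*sin(s)^2 + 9.144*sin(s) + 16.0787)*cos(s)/(1.44*sin(s)^4 + 9.84*sin(s)^3 + 21.586*sin(s)^2 + 16.318*sin(s) + 3.9601)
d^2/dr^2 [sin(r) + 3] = -sin(r)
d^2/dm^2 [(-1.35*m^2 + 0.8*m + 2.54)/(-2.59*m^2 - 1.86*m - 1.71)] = (-1.4210854715202e-14*m^4 - 23.73994*m^3 - 138.105534*m^2 - 52.158456*m + 17.908074)/(17.373979*m^6 + 37.431198*m^5 + 61.293645*m^4 + 55.86138*m^3 + 40.468005*m^2 + 16.316478*m + 5.000211)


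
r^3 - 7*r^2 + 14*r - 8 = (r - 4)*(r - 2)*(r - 1)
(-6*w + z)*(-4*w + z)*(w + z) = 24*w^3 + 14*w^2*z - 9*w*z^2 + z^3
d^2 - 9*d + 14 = (d - 7)*(d - 2)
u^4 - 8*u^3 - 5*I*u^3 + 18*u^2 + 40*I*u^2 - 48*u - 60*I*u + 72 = (u - 6)*(u - 2)*(u - 6*I)*(u + I)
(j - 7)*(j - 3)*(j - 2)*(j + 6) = j^4 - 6*j^3 - 31*j^2 + 204*j - 252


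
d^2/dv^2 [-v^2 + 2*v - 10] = -2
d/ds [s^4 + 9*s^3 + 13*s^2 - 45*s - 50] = 4*s^3 + 27*s^2 + 26*s - 45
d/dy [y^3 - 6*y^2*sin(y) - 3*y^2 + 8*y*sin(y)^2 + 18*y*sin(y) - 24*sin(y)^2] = -6*y^2*cos(y) + 3*y^2 - 12*y*sin(y) + 8*y*sin(2*y) + 18*y*cos(y) - 6*y + 8*sin(y)^2 + 18*sin(y) - 24*sin(2*y)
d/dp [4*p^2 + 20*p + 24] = 8*p + 20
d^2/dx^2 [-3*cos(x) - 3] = 3*cos(x)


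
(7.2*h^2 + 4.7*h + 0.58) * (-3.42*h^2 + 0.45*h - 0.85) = -24.624*h^4 - 12.834*h^3 - 5.9886*h^2 - 3.734*h - 0.493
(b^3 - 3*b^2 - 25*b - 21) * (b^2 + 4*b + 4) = b^5 + b^4 - 33*b^3 - 133*b^2 - 184*b - 84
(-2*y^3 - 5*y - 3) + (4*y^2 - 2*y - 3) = -2*y^3 + 4*y^2 - 7*y - 6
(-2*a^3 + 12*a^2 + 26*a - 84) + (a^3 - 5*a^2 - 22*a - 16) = -a^3 + 7*a^2 + 4*a - 100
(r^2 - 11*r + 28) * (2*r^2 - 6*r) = 2*r^4 - 28*r^3 + 122*r^2 - 168*r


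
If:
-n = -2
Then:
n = 2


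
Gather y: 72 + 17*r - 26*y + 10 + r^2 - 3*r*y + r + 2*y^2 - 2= r^2 + 18*r + 2*y^2 + y*(-3*r - 26) + 80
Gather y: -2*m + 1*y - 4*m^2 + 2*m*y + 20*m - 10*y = -4*m^2 + 18*m + y*(2*m - 9)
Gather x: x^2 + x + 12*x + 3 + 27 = x^2 + 13*x + 30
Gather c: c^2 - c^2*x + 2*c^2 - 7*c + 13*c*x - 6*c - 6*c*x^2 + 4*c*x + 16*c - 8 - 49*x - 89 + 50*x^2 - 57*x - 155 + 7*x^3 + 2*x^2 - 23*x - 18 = c^2*(3 - x) + c*(-6*x^2 + 17*x + 3) + 7*x^3 + 52*x^2 - 129*x - 270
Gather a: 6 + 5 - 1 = 10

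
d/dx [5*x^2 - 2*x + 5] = 10*x - 2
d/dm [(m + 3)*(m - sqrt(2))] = 2*m - sqrt(2) + 3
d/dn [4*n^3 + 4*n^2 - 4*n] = 12*n^2 + 8*n - 4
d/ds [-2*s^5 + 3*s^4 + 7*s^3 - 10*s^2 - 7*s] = -10*s^4 + 12*s^3 + 21*s^2 - 20*s - 7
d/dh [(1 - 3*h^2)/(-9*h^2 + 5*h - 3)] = (-15*h^2 + 36*h - 5)/(81*h^4 - 90*h^3 + 79*h^2 - 30*h + 9)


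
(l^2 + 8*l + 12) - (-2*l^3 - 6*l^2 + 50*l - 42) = 2*l^3 + 7*l^2 - 42*l + 54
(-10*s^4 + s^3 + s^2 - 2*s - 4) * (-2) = 20*s^4 - 2*s^3 - 2*s^2 + 4*s + 8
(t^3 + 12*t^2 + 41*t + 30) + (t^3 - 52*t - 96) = 2*t^3 + 12*t^2 - 11*t - 66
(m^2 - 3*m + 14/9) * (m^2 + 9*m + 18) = m^4 + 6*m^3 - 67*m^2/9 - 40*m + 28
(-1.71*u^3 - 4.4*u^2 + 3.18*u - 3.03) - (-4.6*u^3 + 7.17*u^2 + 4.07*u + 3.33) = 2.89*u^3 - 11.57*u^2 - 0.89*u - 6.36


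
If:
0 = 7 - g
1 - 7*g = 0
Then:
No Solution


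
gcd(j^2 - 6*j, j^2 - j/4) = j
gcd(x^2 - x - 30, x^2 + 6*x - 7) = 1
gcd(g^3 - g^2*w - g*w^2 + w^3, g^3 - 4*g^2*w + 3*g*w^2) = -g + w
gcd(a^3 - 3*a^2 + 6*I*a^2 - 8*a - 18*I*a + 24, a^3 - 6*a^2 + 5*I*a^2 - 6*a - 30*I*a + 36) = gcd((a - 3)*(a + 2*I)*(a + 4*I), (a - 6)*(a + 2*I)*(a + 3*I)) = a + 2*I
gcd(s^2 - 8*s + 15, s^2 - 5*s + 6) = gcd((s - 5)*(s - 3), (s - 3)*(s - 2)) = s - 3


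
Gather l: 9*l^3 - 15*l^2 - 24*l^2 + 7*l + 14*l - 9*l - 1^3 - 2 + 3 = 9*l^3 - 39*l^2 + 12*l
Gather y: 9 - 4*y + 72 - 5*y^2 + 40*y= -5*y^2 + 36*y + 81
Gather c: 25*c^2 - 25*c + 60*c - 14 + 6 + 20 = 25*c^2 + 35*c + 12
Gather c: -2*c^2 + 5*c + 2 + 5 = -2*c^2 + 5*c + 7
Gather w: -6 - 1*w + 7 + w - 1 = 0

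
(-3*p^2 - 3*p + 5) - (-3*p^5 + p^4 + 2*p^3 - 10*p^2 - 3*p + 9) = 3*p^5 - p^4 - 2*p^3 + 7*p^2 - 4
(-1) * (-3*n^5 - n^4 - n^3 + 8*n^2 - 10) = 3*n^5 + n^4 + n^3 - 8*n^2 + 10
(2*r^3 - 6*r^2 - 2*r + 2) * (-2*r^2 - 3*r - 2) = -4*r^5 + 6*r^4 + 18*r^3 + 14*r^2 - 2*r - 4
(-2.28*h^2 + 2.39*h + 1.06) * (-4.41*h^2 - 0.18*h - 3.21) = 10.0548*h^4 - 10.1295*h^3 + 2.214*h^2 - 7.8627*h - 3.4026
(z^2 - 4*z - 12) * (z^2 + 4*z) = z^4 - 28*z^2 - 48*z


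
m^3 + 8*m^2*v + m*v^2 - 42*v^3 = (m - 2*v)*(m + 3*v)*(m + 7*v)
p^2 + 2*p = p*(p + 2)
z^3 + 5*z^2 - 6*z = z*(z - 1)*(z + 6)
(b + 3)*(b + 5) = b^2 + 8*b + 15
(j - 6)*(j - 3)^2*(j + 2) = j^4 - 10*j^3 + 21*j^2 + 36*j - 108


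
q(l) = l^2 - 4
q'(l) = 2*l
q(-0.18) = -3.97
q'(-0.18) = -0.36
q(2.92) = 4.53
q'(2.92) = 5.84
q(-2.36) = 1.57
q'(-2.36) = -4.72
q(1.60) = -1.44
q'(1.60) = 3.20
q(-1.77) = -0.87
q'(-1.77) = -3.54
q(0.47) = -3.78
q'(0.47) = 0.94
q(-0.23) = -3.95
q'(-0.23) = -0.46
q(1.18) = -2.61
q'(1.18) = 2.36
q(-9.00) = 77.00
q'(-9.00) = -18.00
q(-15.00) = 221.00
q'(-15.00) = -30.00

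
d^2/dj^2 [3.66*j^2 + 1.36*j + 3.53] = 7.32000000000000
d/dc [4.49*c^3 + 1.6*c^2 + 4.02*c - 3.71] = 13.47*c^2 + 3.2*c + 4.02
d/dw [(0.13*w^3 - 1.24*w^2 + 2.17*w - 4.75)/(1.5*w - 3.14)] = (0.39*w^3 - 3.0846*w^2 + 7.7872*w + 0.3112)/(2.25*w^2 - 9.42*w + 9.8596)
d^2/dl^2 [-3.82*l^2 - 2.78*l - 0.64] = -7.64000000000000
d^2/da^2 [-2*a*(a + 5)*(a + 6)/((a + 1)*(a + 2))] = 16*(-a^3 + 12*a^2 + 42*a + 34)/(a^6 + 9*a^5 + 33*a^4 + 63*a^3 + 66*a^2 + 36*a + 8)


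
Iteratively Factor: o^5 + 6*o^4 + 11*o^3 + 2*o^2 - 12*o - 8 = (o + 1)*(o^4 + 5*o^3 + 6*o^2 - 4*o - 8) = (o + 1)*(o + 2)*(o^3 + 3*o^2 - 4) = (o + 1)*(o + 2)^2*(o^2 + o - 2) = (o - 1)*(o + 1)*(o + 2)^2*(o + 2)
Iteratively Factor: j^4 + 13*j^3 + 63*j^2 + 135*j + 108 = (j + 3)*(j^3 + 10*j^2 + 33*j + 36) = (j + 3)^2*(j^2 + 7*j + 12) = (j + 3)^3*(j + 4)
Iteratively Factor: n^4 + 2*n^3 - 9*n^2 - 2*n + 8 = (n - 1)*(n^3 + 3*n^2 - 6*n - 8) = (n - 2)*(n - 1)*(n^2 + 5*n + 4) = (n - 2)*(n - 1)*(n + 4)*(n + 1)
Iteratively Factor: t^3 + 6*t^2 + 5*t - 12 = (t - 1)*(t^2 + 7*t + 12) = (t - 1)*(t + 4)*(t + 3)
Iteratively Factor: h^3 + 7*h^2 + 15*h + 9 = (h + 3)*(h^2 + 4*h + 3) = (h + 1)*(h + 3)*(h + 3)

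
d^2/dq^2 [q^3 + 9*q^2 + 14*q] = 6*q + 18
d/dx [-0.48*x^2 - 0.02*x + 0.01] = -0.96*x - 0.02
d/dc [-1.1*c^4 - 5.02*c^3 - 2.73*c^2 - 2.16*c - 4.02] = -4.4*c^3 - 15.06*c^2 - 5.46*c - 2.16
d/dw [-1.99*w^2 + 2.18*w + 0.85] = 2.18 - 3.98*w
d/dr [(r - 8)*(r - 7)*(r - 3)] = 3*r^2 - 36*r + 101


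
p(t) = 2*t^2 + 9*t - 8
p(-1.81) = -17.74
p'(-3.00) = -3.00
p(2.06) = 19.03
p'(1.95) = 16.80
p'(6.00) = 33.00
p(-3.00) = -17.00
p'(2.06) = 17.24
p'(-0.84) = 5.64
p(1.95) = 17.16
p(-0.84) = -14.15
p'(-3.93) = -6.72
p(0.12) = -6.89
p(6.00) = 118.00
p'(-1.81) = 1.76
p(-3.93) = -12.48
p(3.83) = 55.81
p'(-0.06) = 8.76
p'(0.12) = 9.48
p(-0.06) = -8.53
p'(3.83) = 24.32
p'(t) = 4*t + 9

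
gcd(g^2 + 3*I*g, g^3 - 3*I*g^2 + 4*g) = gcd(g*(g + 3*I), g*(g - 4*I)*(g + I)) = g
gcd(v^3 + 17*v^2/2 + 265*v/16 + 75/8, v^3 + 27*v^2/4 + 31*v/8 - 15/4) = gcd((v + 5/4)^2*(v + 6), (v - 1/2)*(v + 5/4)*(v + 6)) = v^2 + 29*v/4 + 15/2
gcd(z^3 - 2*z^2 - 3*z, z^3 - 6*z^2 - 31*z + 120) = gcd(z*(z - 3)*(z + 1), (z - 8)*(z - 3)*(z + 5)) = z - 3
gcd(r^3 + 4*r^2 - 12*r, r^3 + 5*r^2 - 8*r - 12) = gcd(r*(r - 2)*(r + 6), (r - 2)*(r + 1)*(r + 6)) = r^2 + 4*r - 12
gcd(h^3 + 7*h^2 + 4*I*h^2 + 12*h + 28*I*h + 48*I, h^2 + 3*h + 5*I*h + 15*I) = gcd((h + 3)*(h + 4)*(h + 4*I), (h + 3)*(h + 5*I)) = h + 3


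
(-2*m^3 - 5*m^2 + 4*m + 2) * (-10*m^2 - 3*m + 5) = 20*m^5 + 56*m^4 - 35*m^3 - 57*m^2 + 14*m + 10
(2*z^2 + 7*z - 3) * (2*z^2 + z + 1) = 4*z^4 + 16*z^3 + 3*z^2 + 4*z - 3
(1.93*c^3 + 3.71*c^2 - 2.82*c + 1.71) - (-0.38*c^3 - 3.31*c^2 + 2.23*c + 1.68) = 2.31*c^3 + 7.02*c^2 - 5.05*c + 0.03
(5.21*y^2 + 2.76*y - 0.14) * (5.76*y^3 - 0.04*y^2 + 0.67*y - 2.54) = 30.0096*y^5 + 15.6892*y^4 + 2.5739*y^3 - 11.3786*y^2 - 7.1042*y + 0.3556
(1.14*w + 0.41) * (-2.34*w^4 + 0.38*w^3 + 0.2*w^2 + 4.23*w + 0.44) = -2.6676*w^5 - 0.5262*w^4 + 0.3838*w^3 + 4.9042*w^2 + 2.2359*w + 0.1804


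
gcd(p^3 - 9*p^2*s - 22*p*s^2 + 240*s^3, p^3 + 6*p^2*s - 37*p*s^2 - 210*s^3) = p^2 - p*s - 30*s^2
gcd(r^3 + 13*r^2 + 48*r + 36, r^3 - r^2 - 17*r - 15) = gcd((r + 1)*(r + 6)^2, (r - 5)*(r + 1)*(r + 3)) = r + 1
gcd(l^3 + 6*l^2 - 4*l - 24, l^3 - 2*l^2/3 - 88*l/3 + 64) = l + 6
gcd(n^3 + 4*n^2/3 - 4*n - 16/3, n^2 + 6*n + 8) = n + 2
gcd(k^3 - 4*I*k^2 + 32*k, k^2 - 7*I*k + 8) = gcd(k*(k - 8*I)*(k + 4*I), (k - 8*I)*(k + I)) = k - 8*I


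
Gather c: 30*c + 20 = 30*c + 20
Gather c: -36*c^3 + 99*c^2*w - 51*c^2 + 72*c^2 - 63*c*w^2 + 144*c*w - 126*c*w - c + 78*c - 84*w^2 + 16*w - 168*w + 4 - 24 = -36*c^3 + c^2*(99*w + 21) + c*(-63*w^2 + 18*w + 77) - 84*w^2 - 152*w - 20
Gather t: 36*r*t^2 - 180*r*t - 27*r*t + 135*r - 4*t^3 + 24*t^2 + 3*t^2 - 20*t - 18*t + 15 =135*r - 4*t^3 + t^2*(36*r + 27) + t*(-207*r - 38) + 15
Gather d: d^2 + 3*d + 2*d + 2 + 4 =d^2 + 5*d + 6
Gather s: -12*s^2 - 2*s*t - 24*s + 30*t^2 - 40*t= -12*s^2 + s*(-2*t - 24) + 30*t^2 - 40*t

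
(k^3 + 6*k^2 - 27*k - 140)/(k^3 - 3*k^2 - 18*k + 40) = (k + 7)/(k - 2)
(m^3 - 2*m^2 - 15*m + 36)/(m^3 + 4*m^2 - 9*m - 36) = (m - 3)/(m + 3)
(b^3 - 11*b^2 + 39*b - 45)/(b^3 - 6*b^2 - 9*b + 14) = (b^3 - 11*b^2 + 39*b - 45)/(b^3 - 6*b^2 - 9*b + 14)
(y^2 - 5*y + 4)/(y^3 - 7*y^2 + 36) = (y^2 - 5*y + 4)/(y^3 - 7*y^2 + 36)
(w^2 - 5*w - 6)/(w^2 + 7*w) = (w^2 - 5*w - 6)/(w*(w + 7))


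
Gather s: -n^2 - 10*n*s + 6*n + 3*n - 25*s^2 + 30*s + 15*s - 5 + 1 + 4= -n^2 + 9*n - 25*s^2 + s*(45 - 10*n)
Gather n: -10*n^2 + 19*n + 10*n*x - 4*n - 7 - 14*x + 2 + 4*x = -10*n^2 + n*(10*x + 15) - 10*x - 5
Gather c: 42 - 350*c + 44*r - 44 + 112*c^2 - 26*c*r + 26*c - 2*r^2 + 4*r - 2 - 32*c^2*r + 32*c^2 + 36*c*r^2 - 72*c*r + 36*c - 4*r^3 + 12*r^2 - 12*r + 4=c^2*(144 - 32*r) + c*(36*r^2 - 98*r - 288) - 4*r^3 + 10*r^2 + 36*r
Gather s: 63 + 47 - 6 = 104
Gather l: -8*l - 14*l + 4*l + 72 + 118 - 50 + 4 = 144 - 18*l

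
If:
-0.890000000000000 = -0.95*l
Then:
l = 0.94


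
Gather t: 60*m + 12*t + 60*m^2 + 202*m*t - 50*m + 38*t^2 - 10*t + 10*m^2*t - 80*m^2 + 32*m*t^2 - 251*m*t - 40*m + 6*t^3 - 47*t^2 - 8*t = -20*m^2 - 30*m + 6*t^3 + t^2*(32*m - 9) + t*(10*m^2 - 49*m - 6)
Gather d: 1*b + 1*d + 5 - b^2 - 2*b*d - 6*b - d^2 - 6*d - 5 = -b^2 - 5*b - d^2 + d*(-2*b - 5)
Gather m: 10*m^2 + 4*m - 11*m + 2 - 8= 10*m^2 - 7*m - 6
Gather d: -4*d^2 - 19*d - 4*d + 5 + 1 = -4*d^2 - 23*d + 6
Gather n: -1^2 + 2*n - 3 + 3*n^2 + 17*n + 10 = 3*n^2 + 19*n + 6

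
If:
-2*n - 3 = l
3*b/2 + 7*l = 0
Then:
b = 28*n/3 + 14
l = -2*n - 3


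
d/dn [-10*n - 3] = -10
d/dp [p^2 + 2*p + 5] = 2*p + 2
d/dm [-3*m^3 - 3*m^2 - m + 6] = -9*m^2 - 6*m - 1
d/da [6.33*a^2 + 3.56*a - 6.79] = 12.66*a + 3.56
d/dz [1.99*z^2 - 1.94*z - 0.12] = 3.98*z - 1.94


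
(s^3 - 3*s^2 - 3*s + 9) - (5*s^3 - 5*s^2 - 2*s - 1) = -4*s^3 + 2*s^2 - s + 10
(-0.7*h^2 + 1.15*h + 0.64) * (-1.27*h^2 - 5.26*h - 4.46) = 0.889*h^4 + 2.2215*h^3 - 3.7398*h^2 - 8.4954*h - 2.8544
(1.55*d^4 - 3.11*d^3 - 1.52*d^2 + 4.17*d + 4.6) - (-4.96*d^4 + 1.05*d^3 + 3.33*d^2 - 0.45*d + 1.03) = 6.51*d^4 - 4.16*d^3 - 4.85*d^2 + 4.62*d + 3.57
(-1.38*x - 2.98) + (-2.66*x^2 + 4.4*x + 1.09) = -2.66*x^2 + 3.02*x - 1.89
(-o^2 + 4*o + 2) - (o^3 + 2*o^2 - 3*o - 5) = -o^3 - 3*o^2 + 7*o + 7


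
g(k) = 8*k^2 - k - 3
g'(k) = 16*k - 1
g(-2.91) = 67.65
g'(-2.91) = -47.56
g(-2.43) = 46.67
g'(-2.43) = -39.88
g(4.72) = 170.51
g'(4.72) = 74.52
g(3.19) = 75.22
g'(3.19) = 50.04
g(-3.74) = 112.64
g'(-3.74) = -60.84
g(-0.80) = 2.92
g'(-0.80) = -13.80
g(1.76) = 20.02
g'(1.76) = 27.16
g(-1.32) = 12.26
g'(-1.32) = -22.12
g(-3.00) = 72.00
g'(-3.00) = -49.00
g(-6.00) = 291.00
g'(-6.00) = -97.00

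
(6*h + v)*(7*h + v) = 42*h^2 + 13*h*v + v^2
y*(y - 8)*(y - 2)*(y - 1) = y^4 - 11*y^3 + 26*y^2 - 16*y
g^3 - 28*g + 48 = (g - 4)*(g - 2)*(g + 6)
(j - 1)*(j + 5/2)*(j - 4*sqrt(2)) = j^3 - 4*sqrt(2)*j^2 + 3*j^2/2 - 6*sqrt(2)*j - 5*j/2 + 10*sqrt(2)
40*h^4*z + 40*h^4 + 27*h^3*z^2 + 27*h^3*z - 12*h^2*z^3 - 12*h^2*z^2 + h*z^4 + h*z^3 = (-8*h + z)*(-5*h + z)*(h + z)*(h*z + h)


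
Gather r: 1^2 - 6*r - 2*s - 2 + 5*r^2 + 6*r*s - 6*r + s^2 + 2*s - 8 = 5*r^2 + r*(6*s - 12) + s^2 - 9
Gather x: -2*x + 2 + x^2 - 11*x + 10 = x^2 - 13*x + 12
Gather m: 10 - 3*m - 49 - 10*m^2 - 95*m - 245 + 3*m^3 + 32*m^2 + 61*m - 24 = 3*m^3 + 22*m^2 - 37*m - 308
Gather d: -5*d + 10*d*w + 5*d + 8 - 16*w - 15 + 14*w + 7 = 10*d*w - 2*w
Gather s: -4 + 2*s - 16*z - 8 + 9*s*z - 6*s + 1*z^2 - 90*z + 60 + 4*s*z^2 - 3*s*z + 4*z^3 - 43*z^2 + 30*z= s*(4*z^2 + 6*z - 4) + 4*z^3 - 42*z^2 - 76*z + 48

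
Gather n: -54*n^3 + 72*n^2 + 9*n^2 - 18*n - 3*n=-54*n^3 + 81*n^2 - 21*n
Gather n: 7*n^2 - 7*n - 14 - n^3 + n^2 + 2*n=-n^3 + 8*n^2 - 5*n - 14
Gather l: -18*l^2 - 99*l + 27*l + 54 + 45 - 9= -18*l^2 - 72*l + 90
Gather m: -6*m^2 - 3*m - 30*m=-6*m^2 - 33*m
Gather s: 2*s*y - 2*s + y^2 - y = s*(2*y - 2) + y^2 - y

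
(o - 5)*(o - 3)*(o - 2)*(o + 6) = o^4 - 4*o^3 - 29*o^2 + 156*o - 180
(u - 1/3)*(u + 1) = u^2 + 2*u/3 - 1/3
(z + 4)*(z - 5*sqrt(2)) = z^2 - 5*sqrt(2)*z + 4*z - 20*sqrt(2)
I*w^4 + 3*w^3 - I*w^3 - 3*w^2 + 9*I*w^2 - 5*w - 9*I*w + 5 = (w - 5*I)*(w + I)^2*(I*w - I)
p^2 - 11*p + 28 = (p - 7)*(p - 4)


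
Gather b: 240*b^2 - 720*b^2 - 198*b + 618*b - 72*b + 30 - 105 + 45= -480*b^2 + 348*b - 30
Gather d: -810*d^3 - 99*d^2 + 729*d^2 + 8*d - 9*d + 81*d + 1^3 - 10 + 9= -810*d^3 + 630*d^2 + 80*d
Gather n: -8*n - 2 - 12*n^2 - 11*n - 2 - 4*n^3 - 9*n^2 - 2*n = -4*n^3 - 21*n^2 - 21*n - 4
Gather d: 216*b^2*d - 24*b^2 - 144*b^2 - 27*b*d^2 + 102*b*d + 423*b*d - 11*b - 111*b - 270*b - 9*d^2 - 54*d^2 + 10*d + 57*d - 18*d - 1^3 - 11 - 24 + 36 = -168*b^2 - 392*b + d^2*(-27*b - 63) + d*(216*b^2 + 525*b + 49)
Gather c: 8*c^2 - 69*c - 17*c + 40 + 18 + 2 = 8*c^2 - 86*c + 60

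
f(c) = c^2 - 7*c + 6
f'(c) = 2*c - 7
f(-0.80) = 12.24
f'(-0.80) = -8.60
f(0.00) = 6.00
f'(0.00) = -7.00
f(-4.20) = 53.04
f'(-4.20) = -15.40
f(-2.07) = 24.77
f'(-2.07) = -11.14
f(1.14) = -0.68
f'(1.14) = -4.72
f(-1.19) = 15.75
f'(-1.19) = -9.38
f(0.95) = 0.25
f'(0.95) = -5.10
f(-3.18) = 38.37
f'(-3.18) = -13.36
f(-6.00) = 84.00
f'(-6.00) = -19.00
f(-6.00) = 84.00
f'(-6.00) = -19.00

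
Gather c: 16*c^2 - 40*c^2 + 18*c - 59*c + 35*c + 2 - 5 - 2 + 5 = -24*c^2 - 6*c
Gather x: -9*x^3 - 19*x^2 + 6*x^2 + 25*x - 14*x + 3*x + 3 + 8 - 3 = -9*x^3 - 13*x^2 + 14*x + 8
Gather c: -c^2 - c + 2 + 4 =-c^2 - c + 6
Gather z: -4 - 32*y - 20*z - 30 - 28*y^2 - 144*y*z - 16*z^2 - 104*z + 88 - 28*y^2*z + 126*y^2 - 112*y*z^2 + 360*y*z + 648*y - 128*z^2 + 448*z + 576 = 98*y^2 + 616*y + z^2*(-112*y - 144) + z*(-28*y^2 + 216*y + 324) + 630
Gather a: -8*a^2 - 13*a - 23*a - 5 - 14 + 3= -8*a^2 - 36*a - 16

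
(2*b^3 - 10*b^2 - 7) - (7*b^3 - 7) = -5*b^3 - 10*b^2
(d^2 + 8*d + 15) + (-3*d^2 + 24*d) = -2*d^2 + 32*d + 15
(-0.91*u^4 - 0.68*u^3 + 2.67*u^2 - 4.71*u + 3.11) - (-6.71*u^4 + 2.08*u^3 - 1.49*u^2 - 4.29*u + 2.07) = 5.8*u^4 - 2.76*u^3 + 4.16*u^2 - 0.42*u + 1.04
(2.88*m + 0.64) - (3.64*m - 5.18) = 5.82 - 0.76*m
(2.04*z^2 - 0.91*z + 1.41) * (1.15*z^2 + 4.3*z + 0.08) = 2.346*z^4 + 7.7255*z^3 - 2.1283*z^2 + 5.9902*z + 0.1128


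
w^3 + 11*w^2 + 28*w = w*(w + 4)*(w + 7)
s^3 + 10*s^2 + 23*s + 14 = (s + 1)*(s + 2)*(s + 7)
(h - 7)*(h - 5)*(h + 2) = h^3 - 10*h^2 + 11*h + 70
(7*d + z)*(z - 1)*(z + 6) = 7*d*z^2 + 35*d*z - 42*d + z^3 + 5*z^2 - 6*z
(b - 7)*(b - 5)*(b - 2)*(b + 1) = b^4 - 13*b^3 + 45*b^2 - 11*b - 70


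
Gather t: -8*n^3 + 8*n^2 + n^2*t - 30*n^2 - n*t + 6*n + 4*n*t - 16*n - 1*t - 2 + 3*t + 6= -8*n^3 - 22*n^2 - 10*n + t*(n^2 + 3*n + 2) + 4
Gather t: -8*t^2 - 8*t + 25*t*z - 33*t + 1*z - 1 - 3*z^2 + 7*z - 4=-8*t^2 + t*(25*z - 41) - 3*z^2 + 8*z - 5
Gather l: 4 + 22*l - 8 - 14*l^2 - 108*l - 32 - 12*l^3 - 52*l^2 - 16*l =-12*l^3 - 66*l^2 - 102*l - 36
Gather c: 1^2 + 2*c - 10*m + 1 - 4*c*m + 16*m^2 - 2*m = c*(2 - 4*m) + 16*m^2 - 12*m + 2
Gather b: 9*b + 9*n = 9*b + 9*n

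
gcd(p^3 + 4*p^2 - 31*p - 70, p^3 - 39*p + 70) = p^2 + 2*p - 35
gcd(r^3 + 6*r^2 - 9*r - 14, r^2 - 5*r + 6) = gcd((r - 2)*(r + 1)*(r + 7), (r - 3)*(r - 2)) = r - 2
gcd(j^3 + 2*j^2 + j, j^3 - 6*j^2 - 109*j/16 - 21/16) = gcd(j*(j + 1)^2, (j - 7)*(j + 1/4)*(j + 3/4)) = 1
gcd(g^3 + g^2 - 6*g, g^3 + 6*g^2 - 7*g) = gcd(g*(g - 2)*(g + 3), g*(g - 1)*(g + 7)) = g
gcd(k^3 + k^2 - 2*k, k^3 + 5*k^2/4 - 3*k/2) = k^2 + 2*k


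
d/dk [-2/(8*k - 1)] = 16/(8*k - 1)^2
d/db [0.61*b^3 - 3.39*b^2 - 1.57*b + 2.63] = 1.83*b^2 - 6.78*b - 1.57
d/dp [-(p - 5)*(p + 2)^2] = (8 - 3*p)*(p + 2)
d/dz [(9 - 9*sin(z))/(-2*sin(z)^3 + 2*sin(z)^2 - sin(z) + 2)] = 9*(-7*sin(z) + sin(3*z) - 4*cos(2*z) + 3)*cos(z)/(2*sin(z)^3 - 2*sin(z)^2 + sin(z) - 2)^2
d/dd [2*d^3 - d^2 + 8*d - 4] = 6*d^2 - 2*d + 8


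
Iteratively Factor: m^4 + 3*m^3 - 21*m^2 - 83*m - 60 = (m + 3)*(m^3 - 21*m - 20) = (m + 3)*(m + 4)*(m^2 - 4*m - 5) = (m + 1)*(m + 3)*(m + 4)*(m - 5)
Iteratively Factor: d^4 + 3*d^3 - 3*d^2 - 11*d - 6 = (d - 2)*(d^3 + 5*d^2 + 7*d + 3) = (d - 2)*(d + 1)*(d^2 + 4*d + 3) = (d - 2)*(d + 1)*(d + 3)*(d + 1)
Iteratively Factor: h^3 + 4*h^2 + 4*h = (h + 2)*(h^2 + 2*h) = h*(h + 2)*(h + 2)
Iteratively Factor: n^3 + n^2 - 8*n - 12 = (n + 2)*(n^2 - n - 6) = (n + 2)^2*(n - 3)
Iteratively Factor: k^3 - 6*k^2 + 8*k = (k)*(k^2 - 6*k + 8) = k*(k - 4)*(k - 2)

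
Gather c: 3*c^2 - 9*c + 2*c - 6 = 3*c^2 - 7*c - 6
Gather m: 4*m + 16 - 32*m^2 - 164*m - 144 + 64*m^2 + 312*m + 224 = 32*m^2 + 152*m + 96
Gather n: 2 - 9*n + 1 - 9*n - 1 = 2 - 18*n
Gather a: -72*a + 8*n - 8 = -72*a + 8*n - 8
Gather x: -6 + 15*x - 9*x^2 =-9*x^2 + 15*x - 6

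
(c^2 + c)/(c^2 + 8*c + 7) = c/(c + 7)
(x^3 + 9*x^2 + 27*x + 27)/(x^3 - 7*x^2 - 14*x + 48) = (x^2 + 6*x + 9)/(x^2 - 10*x + 16)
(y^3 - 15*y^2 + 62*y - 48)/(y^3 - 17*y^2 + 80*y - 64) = (y - 6)/(y - 8)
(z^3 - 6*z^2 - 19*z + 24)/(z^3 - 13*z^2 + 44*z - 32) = (z + 3)/(z - 4)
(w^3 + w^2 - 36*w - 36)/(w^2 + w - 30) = (w^2 - 5*w - 6)/(w - 5)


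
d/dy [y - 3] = 1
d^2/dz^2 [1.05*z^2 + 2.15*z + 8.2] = 2.10000000000000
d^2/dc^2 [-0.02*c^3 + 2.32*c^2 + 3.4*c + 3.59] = 4.64 - 0.12*c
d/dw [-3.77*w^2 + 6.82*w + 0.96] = 6.82 - 7.54*w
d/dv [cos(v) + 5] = -sin(v)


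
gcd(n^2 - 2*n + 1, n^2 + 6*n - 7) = n - 1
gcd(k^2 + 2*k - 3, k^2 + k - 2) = k - 1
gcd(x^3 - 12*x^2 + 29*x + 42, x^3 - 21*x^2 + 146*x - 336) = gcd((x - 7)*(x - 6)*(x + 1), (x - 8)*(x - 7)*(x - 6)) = x^2 - 13*x + 42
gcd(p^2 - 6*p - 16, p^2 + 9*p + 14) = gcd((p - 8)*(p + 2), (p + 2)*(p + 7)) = p + 2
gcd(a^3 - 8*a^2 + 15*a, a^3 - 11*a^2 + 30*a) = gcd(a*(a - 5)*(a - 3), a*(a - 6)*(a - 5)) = a^2 - 5*a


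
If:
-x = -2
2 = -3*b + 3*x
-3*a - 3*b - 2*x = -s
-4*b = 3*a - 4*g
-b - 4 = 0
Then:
No Solution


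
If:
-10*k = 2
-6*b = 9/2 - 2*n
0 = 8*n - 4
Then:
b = -7/12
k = -1/5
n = 1/2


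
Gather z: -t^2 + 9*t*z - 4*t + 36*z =-t^2 - 4*t + z*(9*t + 36)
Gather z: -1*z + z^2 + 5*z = z^2 + 4*z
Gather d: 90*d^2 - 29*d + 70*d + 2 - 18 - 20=90*d^2 + 41*d - 36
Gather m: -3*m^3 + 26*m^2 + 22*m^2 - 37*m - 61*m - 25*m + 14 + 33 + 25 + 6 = -3*m^3 + 48*m^2 - 123*m + 78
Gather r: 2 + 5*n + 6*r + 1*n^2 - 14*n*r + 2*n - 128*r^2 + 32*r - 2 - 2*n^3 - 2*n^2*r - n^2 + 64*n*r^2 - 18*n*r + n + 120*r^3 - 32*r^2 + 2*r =-2*n^3 + 8*n + 120*r^3 + r^2*(64*n - 160) + r*(-2*n^2 - 32*n + 40)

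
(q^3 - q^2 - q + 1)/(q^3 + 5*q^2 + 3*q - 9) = (q^2 - 1)/(q^2 + 6*q + 9)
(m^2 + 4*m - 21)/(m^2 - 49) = (m - 3)/(m - 7)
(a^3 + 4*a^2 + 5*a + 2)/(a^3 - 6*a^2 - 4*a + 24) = (a^2 + 2*a + 1)/(a^2 - 8*a + 12)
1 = 1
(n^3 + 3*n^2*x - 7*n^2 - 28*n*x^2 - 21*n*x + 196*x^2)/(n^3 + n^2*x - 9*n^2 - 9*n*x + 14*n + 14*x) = (n^2 + 3*n*x - 28*x^2)/(n^2 + n*x - 2*n - 2*x)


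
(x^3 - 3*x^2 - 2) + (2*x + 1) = x^3 - 3*x^2 + 2*x - 1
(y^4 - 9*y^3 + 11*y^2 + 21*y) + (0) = y^4 - 9*y^3 + 11*y^2 + 21*y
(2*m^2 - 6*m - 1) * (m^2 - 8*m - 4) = 2*m^4 - 22*m^3 + 39*m^2 + 32*m + 4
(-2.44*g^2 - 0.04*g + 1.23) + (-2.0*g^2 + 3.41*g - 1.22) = -4.44*g^2 + 3.37*g + 0.01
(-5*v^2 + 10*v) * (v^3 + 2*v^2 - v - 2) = -5*v^5 + 25*v^3 - 20*v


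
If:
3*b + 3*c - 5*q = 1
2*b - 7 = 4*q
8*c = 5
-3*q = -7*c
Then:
No Solution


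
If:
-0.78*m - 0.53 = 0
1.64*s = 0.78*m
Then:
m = -0.68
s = -0.32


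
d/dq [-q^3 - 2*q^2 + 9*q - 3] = -3*q^2 - 4*q + 9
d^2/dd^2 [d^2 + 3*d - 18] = 2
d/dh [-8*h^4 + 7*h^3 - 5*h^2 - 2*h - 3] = -32*h^3 + 21*h^2 - 10*h - 2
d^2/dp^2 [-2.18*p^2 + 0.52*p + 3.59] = -4.36000000000000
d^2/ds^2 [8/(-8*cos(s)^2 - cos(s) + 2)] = 8*(256*sin(s)^4 - 193*sin(s)^2 - 28*cos(s) + 6*cos(3*s) - 97)/(-8*sin(s)^2 + cos(s) + 6)^3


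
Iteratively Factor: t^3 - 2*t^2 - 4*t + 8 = (t - 2)*(t^2 - 4) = (t - 2)*(t + 2)*(t - 2)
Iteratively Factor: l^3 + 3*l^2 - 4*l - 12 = (l + 2)*(l^2 + l - 6) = (l - 2)*(l + 2)*(l + 3)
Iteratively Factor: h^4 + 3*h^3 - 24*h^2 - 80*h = (h + 4)*(h^3 - h^2 - 20*h) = (h + 4)^2*(h^2 - 5*h) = (h - 5)*(h + 4)^2*(h)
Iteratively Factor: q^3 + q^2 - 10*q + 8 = (q - 1)*(q^2 + 2*q - 8) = (q - 2)*(q - 1)*(q + 4)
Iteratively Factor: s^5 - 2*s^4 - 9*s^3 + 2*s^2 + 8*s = (s)*(s^4 - 2*s^3 - 9*s^2 + 2*s + 8) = s*(s + 1)*(s^3 - 3*s^2 - 6*s + 8) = s*(s - 1)*(s + 1)*(s^2 - 2*s - 8) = s*(s - 1)*(s + 1)*(s + 2)*(s - 4)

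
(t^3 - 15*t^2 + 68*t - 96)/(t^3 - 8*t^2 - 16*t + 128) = (t - 3)/(t + 4)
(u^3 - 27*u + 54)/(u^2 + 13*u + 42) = (u^2 - 6*u + 9)/(u + 7)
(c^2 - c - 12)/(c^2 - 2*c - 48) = (-c^2 + c + 12)/(-c^2 + 2*c + 48)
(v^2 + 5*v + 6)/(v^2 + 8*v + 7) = (v^2 + 5*v + 6)/(v^2 + 8*v + 7)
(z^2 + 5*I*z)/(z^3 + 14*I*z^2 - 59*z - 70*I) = z/(z^2 + 9*I*z - 14)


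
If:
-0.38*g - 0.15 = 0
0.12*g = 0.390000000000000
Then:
No Solution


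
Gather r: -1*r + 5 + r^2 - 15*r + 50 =r^2 - 16*r + 55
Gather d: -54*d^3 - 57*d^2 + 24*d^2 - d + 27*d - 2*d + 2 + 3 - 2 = -54*d^3 - 33*d^2 + 24*d + 3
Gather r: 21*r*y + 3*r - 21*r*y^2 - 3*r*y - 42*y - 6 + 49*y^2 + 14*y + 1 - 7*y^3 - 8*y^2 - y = r*(-21*y^2 + 18*y + 3) - 7*y^3 + 41*y^2 - 29*y - 5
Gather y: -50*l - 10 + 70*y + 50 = -50*l + 70*y + 40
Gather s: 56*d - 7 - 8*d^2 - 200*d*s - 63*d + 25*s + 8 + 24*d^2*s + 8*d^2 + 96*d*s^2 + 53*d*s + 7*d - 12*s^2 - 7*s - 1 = s^2*(96*d - 12) + s*(24*d^2 - 147*d + 18)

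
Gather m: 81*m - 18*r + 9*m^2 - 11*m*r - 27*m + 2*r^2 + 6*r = 9*m^2 + m*(54 - 11*r) + 2*r^2 - 12*r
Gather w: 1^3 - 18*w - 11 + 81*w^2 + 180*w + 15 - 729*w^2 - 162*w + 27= 32 - 648*w^2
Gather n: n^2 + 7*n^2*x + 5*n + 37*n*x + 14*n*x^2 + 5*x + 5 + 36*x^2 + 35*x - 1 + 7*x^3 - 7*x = n^2*(7*x + 1) + n*(14*x^2 + 37*x + 5) + 7*x^3 + 36*x^2 + 33*x + 4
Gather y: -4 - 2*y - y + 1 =-3*y - 3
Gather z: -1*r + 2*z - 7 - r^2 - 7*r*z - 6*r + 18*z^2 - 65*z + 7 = -r^2 - 7*r + 18*z^2 + z*(-7*r - 63)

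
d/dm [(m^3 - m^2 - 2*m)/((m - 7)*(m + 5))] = (m^4 - 4*m^3 - 101*m^2 + 70*m + 70)/(m^4 - 4*m^3 - 66*m^2 + 140*m + 1225)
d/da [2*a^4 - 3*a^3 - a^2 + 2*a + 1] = 8*a^3 - 9*a^2 - 2*a + 2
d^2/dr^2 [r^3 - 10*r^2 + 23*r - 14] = 6*r - 20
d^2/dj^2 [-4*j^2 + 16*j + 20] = -8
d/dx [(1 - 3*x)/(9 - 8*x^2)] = (-24*x^2 + 16*x - 27)/(64*x^4 - 144*x^2 + 81)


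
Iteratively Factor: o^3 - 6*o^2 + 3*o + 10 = (o - 5)*(o^2 - o - 2) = (o - 5)*(o + 1)*(o - 2)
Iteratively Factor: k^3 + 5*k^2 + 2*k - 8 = (k + 2)*(k^2 + 3*k - 4) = (k + 2)*(k + 4)*(k - 1)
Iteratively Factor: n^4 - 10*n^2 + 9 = (n + 3)*(n^3 - 3*n^2 - n + 3) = (n - 3)*(n + 3)*(n^2 - 1) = (n - 3)*(n + 1)*(n + 3)*(n - 1)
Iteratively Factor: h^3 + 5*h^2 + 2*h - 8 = (h + 4)*(h^2 + h - 2) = (h + 2)*(h + 4)*(h - 1)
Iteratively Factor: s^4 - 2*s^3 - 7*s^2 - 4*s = (s - 4)*(s^3 + 2*s^2 + s) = (s - 4)*(s + 1)*(s^2 + s) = s*(s - 4)*(s + 1)*(s + 1)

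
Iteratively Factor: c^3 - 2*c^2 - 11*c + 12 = (c - 4)*(c^2 + 2*c - 3) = (c - 4)*(c + 3)*(c - 1)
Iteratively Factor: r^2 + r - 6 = (r + 3)*(r - 2)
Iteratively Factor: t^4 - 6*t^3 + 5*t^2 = (t - 5)*(t^3 - t^2) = t*(t - 5)*(t^2 - t) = t*(t - 5)*(t - 1)*(t)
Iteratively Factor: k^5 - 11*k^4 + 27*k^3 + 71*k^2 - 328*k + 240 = (k + 3)*(k^4 - 14*k^3 + 69*k^2 - 136*k + 80) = (k - 4)*(k + 3)*(k^3 - 10*k^2 + 29*k - 20) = (k - 4)*(k - 1)*(k + 3)*(k^2 - 9*k + 20) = (k - 5)*(k - 4)*(k - 1)*(k + 3)*(k - 4)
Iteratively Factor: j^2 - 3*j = (j)*(j - 3)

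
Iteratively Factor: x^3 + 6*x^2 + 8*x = (x + 4)*(x^2 + 2*x) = (x + 2)*(x + 4)*(x)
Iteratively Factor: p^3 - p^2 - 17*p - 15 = (p - 5)*(p^2 + 4*p + 3) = (p - 5)*(p + 3)*(p + 1)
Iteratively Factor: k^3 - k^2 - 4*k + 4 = (k + 2)*(k^2 - 3*k + 2) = (k - 2)*(k + 2)*(k - 1)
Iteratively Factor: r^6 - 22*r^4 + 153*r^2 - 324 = (r - 3)*(r^5 + 3*r^4 - 13*r^3 - 39*r^2 + 36*r + 108) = (r - 3)*(r - 2)*(r^4 + 5*r^3 - 3*r^2 - 45*r - 54) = (r - 3)*(r - 2)*(r + 2)*(r^3 + 3*r^2 - 9*r - 27) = (r - 3)*(r - 2)*(r + 2)*(r + 3)*(r^2 - 9) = (r - 3)*(r - 2)*(r + 2)*(r + 3)^2*(r - 3)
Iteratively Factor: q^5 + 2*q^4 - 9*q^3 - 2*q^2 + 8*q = (q - 1)*(q^4 + 3*q^3 - 6*q^2 - 8*q) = q*(q - 1)*(q^3 + 3*q^2 - 6*q - 8) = q*(q - 2)*(q - 1)*(q^2 + 5*q + 4) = q*(q - 2)*(q - 1)*(q + 4)*(q + 1)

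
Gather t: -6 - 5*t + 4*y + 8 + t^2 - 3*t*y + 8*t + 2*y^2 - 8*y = t^2 + t*(3 - 3*y) + 2*y^2 - 4*y + 2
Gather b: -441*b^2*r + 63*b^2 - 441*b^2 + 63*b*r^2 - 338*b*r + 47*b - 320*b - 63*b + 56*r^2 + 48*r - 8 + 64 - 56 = b^2*(-441*r - 378) + b*(63*r^2 - 338*r - 336) + 56*r^2 + 48*r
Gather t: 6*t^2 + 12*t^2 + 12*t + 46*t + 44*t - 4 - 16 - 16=18*t^2 + 102*t - 36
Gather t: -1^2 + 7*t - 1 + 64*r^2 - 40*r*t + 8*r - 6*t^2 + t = 64*r^2 + 8*r - 6*t^2 + t*(8 - 40*r) - 2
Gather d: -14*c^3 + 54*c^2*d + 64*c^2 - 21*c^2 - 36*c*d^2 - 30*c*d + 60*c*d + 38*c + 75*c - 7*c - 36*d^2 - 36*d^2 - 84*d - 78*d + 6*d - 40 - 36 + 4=-14*c^3 + 43*c^2 + 106*c + d^2*(-36*c - 72) + d*(54*c^2 + 30*c - 156) - 72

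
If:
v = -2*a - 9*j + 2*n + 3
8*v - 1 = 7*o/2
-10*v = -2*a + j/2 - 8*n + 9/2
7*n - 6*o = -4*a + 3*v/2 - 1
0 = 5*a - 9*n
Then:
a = 111123/23075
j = -10143/23075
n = 12347/4615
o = 134518/23075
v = 61736/23075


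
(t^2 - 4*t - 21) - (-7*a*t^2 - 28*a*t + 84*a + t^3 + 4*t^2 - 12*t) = 7*a*t^2 + 28*a*t - 84*a - t^3 - 3*t^2 + 8*t - 21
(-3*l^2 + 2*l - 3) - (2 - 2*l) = -3*l^2 + 4*l - 5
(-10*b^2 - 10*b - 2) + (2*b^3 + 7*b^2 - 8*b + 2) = 2*b^3 - 3*b^2 - 18*b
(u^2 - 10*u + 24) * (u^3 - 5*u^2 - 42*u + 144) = u^5 - 15*u^4 + 32*u^3 + 444*u^2 - 2448*u + 3456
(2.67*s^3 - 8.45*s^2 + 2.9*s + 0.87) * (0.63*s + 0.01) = 1.6821*s^4 - 5.2968*s^3 + 1.7425*s^2 + 0.5771*s + 0.0087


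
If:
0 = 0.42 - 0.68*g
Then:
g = 0.62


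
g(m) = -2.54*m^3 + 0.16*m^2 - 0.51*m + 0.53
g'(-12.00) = -1101.63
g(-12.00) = 4418.81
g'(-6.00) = -276.75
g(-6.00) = 557.99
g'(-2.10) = -34.79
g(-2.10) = 25.83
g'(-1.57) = -19.79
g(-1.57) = 11.55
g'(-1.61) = -20.78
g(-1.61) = 12.37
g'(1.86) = -26.28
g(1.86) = -16.21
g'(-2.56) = -51.27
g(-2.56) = 45.50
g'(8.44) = -540.61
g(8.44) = -1519.45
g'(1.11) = -9.54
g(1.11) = -3.31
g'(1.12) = -9.71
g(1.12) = -3.41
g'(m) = -7.62*m^2 + 0.32*m - 0.51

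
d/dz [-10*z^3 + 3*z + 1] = 3 - 30*z^2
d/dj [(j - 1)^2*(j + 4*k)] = (j - 1)*(3*j + 8*k - 1)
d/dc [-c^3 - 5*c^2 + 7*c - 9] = -3*c^2 - 10*c + 7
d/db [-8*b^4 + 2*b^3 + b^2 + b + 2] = -32*b^3 + 6*b^2 + 2*b + 1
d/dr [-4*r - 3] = -4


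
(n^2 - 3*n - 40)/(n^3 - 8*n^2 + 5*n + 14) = (n^2 - 3*n - 40)/(n^3 - 8*n^2 + 5*n + 14)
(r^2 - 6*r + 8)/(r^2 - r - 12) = (r - 2)/(r + 3)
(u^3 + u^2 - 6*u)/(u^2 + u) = (u^2 + u - 6)/(u + 1)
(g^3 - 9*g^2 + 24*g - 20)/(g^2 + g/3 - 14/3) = 3*(g^2 - 7*g + 10)/(3*g + 7)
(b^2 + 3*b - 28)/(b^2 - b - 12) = (b + 7)/(b + 3)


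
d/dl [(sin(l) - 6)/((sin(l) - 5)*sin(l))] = (-cos(l) + 12/tan(l) - 30*cos(l)/sin(l)^2)/(sin(l) - 5)^2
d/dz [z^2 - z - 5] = 2*z - 1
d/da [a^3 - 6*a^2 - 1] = 3*a*(a - 4)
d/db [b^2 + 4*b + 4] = 2*b + 4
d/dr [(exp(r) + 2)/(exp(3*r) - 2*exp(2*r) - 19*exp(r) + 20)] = ((exp(r) + 2)*(-3*exp(2*r) + 4*exp(r) + 19) + exp(3*r) - 2*exp(2*r) - 19*exp(r) + 20)*exp(r)/(exp(3*r) - 2*exp(2*r) - 19*exp(r) + 20)^2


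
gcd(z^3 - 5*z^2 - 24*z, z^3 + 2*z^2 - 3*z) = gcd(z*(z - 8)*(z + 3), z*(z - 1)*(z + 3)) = z^2 + 3*z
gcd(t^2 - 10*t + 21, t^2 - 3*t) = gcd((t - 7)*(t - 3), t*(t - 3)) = t - 3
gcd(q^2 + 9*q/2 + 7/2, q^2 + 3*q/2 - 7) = q + 7/2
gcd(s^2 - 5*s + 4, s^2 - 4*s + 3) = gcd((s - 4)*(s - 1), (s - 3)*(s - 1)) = s - 1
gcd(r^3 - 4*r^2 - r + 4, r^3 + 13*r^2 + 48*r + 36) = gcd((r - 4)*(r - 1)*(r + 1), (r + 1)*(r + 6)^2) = r + 1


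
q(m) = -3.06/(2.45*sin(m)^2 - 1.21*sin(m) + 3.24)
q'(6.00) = -0.53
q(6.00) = -0.81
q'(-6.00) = 0.05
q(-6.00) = -0.99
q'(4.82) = -0.04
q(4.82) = -0.45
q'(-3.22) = 0.25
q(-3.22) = -0.97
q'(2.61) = -0.32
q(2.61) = -0.94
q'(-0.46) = -0.51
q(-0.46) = -0.72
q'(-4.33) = -0.21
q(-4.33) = -0.72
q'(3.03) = 0.21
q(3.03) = -0.98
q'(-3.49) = -0.14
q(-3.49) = -0.98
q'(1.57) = 0.00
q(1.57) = -0.68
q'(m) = -3.06*(-4.9*sin(m)*cos(m) + 1.21*cos(m))/(2.45*sin(m)^2 - 1.21*sin(m) + 3.24)^2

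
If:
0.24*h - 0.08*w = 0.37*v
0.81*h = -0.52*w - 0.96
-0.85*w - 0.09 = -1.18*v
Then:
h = -0.78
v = -0.37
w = -0.62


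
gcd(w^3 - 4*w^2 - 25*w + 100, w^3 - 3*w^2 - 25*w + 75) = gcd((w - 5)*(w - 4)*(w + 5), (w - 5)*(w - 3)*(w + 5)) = w^2 - 25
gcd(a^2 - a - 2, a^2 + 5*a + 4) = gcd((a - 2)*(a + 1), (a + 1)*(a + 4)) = a + 1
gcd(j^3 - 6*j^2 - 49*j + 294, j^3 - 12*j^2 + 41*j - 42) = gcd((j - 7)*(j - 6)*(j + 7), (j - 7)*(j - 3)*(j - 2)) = j - 7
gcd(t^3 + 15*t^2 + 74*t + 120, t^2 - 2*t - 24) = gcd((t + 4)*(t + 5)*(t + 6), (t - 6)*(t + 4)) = t + 4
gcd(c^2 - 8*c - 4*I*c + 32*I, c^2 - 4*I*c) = c - 4*I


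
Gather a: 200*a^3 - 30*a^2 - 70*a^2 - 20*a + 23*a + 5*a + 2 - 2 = 200*a^3 - 100*a^2 + 8*a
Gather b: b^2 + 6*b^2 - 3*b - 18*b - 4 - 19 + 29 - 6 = 7*b^2 - 21*b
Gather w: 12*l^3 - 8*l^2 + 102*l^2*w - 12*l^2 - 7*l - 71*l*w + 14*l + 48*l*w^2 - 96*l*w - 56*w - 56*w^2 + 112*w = 12*l^3 - 20*l^2 + 7*l + w^2*(48*l - 56) + w*(102*l^2 - 167*l + 56)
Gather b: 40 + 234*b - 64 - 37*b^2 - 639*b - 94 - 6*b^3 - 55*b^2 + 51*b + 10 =-6*b^3 - 92*b^2 - 354*b - 108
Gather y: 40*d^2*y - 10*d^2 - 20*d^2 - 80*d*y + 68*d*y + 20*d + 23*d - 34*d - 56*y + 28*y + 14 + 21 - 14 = -30*d^2 + 9*d + y*(40*d^2 - 12*d - 28) + 21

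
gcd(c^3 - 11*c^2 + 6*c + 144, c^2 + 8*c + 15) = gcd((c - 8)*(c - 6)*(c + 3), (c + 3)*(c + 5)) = c + 3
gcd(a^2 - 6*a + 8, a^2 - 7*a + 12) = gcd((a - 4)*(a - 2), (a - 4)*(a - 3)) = a - 4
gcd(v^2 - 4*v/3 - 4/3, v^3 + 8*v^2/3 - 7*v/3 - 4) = 1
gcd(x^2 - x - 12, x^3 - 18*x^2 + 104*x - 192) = x - 4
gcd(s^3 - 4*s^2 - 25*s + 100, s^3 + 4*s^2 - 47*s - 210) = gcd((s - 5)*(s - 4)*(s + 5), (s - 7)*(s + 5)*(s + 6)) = s + 5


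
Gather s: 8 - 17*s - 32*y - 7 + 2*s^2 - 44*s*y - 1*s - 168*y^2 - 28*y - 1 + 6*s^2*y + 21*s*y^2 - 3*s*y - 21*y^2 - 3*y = s^2*(6*y + 2) + s*(21*y^2 - 47*y - 18) - 189*y^2 - 63*y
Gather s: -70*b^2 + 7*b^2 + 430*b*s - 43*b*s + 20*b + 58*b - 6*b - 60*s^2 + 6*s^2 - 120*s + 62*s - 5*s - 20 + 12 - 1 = -63*b^2 + 72*b - 54*s^2 + s*(387*b - 63) - 9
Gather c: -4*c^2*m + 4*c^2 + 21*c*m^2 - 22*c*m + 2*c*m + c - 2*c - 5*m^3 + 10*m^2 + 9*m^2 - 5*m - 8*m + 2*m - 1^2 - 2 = c^2*(4 - 4*m) + c*(21*m^2 - 20*m - 1) - 5*m^3 + 19*m^2 - 11*m - 3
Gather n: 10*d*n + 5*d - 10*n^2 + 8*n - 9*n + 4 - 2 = 5*d - 10*n^2 + n*(10*d - 1) + 2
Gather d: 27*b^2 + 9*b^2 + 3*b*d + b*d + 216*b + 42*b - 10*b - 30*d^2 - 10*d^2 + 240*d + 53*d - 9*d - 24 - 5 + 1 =36*b^2 + 248*b - 40*d^2 + d*(4*b + 284) - 28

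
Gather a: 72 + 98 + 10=180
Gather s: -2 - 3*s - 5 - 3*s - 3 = -6*s - 10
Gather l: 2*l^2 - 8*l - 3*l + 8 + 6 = 2*l^2 - 11*l + 14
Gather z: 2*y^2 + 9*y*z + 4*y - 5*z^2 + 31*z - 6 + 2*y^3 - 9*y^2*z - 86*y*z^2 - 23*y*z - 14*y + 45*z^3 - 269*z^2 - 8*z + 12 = 2*y^3 + 2*y^2 - 10*y + 45*z^3 + z^2*(-86*y - 274) + z*(-9*y^2 - 14*y + 23) + 6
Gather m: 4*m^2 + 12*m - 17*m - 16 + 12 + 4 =4*m^2 - 5*m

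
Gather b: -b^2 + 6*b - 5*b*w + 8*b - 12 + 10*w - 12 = -b^2 + b*(14 - 5*w) + 10*w - 24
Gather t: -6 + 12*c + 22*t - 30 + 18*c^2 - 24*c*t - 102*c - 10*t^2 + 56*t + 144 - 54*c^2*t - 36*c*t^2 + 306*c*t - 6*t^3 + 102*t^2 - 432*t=18*c^2 - 90*c - 6*t^3 + t^2*(92 - 36*c) + t*(-54*c^2 + 282*c - 354) + 108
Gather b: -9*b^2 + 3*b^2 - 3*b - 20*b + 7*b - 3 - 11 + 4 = -6*b^2 - 16*b - 10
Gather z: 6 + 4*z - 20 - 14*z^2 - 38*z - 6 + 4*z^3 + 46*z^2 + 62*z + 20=4*z^3 + 32*z^2 + 28*z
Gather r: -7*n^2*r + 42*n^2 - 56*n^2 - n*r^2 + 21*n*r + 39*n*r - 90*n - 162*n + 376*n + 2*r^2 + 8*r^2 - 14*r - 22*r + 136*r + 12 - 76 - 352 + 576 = -14*n^2 + 124*n + r^2*(10 - n) + r*(-7*n^2 + 60*n + 100) + 160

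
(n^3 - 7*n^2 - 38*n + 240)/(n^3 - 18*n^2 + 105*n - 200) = (n + 6)/(n - 5)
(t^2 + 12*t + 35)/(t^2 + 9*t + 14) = (t + 5)/(t + 2)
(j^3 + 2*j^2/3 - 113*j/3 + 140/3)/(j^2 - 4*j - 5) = (3*j^2 + 17*j - 28)/(3*(j + 1))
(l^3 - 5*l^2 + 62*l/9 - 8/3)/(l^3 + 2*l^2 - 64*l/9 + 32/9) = (l - 3)/(l + 4)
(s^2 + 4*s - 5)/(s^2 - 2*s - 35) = (s - 1)/(s - 7)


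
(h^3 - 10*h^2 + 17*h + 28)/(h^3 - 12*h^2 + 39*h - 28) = (h + 1)/(h - 1)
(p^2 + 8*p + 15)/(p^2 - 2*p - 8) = (p^2 + 8*p + 15)/(p^2 - 2*p - 8)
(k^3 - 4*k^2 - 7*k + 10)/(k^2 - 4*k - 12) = (k^2 - 6*k + 5)/(k - 6)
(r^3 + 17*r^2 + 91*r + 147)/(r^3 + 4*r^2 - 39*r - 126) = (r + 7)/(r - 6)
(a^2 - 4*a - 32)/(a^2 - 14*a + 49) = (a^2 - 4*a - 32)/(a^2 - 14*a + 49)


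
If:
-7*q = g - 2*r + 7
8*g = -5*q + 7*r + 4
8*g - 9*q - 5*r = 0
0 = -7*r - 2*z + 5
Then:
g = 69/2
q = 13/2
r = 87/2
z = -599/4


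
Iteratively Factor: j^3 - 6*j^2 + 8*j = (j - 4)*(j^2 - 2*j) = j*(j - 4)*(j - 2)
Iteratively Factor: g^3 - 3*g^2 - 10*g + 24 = (g - 4)*(g^2 + g - 6) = (g - 4)*(g + 3)*(g - 2)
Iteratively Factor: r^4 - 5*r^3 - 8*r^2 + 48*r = (r - 4)*(r^3 - r^2 - 12*r) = r*(r - 4)*(r^2 - r - 12) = r*(r - 4)*(r + 3)*(r - 4)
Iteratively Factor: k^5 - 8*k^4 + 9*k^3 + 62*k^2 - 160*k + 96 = (k - 4)*(k^4 - 4*k^3 - 7*k^2 + 34*k - 24) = (k - 4)*(k + 3)*(k^3 - 7*k^2 + 14*k - 8) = (k - 4)*(k - 1)*(k + 3)*(k^2 - 6*k + 8) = (k - 4)^2*(k - 1)*(k + 3)*(k - 2)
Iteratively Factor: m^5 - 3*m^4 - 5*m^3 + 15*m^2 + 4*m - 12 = (m + 2)*(m^4 - 5*m^3 + 5*m^2 + 5*m - 6) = (m - 2)*(m + 2)*(m^3 - 3*m^2 - m + 3) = (m - 3)*(m - 2)*(m + 2)*(m^2 - 1) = (m - 3)*(m - 2)*(m - 1)*(m + 2)*(m + 1)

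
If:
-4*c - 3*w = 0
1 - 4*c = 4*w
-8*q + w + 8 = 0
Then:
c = -3/4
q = 9/8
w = 1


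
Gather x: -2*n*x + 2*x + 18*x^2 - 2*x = -2*n*x + 18*x^2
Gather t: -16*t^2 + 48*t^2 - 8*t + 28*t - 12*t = 32*t^2 + 8*t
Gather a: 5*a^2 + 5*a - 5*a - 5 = 5*a^2 - 5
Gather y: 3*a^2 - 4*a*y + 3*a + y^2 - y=3*a^2 + 3*a + y^2 + y*(-4*a - 1)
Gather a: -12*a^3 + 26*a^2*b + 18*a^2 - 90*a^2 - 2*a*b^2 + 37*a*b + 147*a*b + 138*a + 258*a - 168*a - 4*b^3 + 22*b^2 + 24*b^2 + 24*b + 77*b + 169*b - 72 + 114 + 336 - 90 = -12*a^3 + a^2*(26*b - 72) + a*(-2*b^2 + 184*b + 228) - 4*b^3 + 46*b^2 + 270*b + 288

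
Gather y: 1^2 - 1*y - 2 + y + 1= 0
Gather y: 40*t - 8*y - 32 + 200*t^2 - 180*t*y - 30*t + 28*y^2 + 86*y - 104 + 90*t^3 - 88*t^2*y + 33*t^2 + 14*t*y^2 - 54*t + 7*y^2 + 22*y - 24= 90*t^3 + 233*t^2 - 44*t + y^2*(14*t + 35) + y*(-88*t^2 - 180*t + 100) - 160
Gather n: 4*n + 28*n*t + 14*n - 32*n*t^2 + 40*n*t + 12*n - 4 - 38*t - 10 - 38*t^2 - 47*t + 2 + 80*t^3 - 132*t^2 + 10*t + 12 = n*(-32*t^2 + 68*t + 30) + 80*t^3 - 170*t^2 - 75*t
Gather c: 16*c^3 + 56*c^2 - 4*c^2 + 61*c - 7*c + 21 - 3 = 16*c^3 + 52*c^2 + 54*c + 18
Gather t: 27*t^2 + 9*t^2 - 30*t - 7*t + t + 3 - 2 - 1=36*t^2 - 36*t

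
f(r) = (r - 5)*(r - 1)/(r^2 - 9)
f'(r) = -2*r*(r - 5)*(r - 1)/(r^2 - 9)^2 + (r - 5)/(r^2 - 9) + (r - 1)/(r^2 - 9) = 2*(3*r^2 - 14*r + 27)/(r^4 - 18*r^2 + 81)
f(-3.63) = 9.57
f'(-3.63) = 13.45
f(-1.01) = -1.51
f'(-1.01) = 1.39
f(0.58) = -0.21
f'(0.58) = 0.53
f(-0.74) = -1.18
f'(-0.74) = 1.09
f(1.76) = 0.42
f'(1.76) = 0.67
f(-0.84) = -1.30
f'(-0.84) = 1.19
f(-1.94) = -3.90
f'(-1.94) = 4.77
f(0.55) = -0.23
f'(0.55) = 0.53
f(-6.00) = 2.85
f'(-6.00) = 0.60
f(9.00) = 0.44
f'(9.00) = 0.06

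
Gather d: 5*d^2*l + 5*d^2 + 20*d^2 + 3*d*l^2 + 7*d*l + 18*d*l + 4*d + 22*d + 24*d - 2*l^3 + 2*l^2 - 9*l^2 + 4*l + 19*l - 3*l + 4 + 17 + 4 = d^2*(5*l + 25) + d*(3*l^2 + 25*l + 50) - 2*l^3 - 7*l^2 + 20*l + 25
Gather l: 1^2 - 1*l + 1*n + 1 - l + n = -2*l + 2*n + 2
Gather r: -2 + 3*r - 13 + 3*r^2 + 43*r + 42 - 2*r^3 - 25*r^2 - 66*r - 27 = -2*r^3 - 22*r^2 - 20*r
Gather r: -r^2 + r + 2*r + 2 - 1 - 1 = -r^2 + 3*r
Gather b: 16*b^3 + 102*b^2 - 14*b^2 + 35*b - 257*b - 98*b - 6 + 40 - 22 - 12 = 16*b^3 + 88*b^2 - 320*b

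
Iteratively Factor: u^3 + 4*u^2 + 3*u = (u + 1)*(u^2 + 3*u) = (u + 1)*(u + 3)*(u)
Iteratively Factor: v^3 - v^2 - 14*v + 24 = (v + 4)*(v^2 - 5*v + 6) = (v - 2)*(v + 4)*(v - 3)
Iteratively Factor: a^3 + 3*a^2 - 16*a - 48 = (a + 4)*(a^2 - a - 12) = (a - 4)*(a + 4)*(a + 3)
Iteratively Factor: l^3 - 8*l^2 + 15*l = (l - 5)*(l^2 - 3*l) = l*(l - 5)*(l - 3)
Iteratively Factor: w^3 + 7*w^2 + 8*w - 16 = (w + 4)*(w^2 + 3*w - 4) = (w + 4)^2*(w - 1)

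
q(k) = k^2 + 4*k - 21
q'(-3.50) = -3.00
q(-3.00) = -24.00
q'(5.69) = 15.38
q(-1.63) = -24.86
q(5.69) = 34.14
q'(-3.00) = -2.00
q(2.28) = -6.68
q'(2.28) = 8.56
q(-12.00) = 75.00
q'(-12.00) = -20.00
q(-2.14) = -24.98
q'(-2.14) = -0.28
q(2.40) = -5.64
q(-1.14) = -24.26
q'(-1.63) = 0.74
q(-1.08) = -24.15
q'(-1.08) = 1.84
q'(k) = 2*k + 4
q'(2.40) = 8.80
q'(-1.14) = 1.72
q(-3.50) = -22.75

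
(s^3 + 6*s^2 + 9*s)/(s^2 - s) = (s^2 + 6*s + 9)/(s - 1)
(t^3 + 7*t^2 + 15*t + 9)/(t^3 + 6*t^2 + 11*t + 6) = (t + 3)/(t + 2)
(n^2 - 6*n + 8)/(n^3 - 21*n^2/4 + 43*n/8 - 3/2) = 8*(n - 2)/(8*n^2 - 10*n + 3)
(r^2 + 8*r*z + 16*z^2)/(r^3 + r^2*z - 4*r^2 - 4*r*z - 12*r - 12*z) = (r^2 + 8*r*z + 16*z^2)/(r^3 + r^2*z - 4*r^2 - 4*r*z - 12*r - 12*z)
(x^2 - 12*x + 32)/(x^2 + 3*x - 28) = (x - 8)/(x + 7)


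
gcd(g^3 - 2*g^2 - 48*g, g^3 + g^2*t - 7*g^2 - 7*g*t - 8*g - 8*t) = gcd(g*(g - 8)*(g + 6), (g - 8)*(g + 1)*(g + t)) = g - 8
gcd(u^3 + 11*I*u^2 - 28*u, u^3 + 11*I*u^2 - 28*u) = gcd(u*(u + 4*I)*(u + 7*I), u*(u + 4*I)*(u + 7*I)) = u^3 + 11*I*u^2 - 28*u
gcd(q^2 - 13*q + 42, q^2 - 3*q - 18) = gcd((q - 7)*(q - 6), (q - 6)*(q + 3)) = q - 6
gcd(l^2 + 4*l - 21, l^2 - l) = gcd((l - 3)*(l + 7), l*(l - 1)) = 1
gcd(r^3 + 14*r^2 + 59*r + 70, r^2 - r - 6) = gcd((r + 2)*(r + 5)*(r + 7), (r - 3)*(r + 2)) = r + 2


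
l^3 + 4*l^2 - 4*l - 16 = (l - 2)*(l + 2)*(l + 4)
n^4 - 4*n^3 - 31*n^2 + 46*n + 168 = (n - 7)*(n - 3)*(n + 2)*(n + 4)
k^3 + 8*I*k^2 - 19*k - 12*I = (k + I)*(k + 3*I)*(k + 4*I)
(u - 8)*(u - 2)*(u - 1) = u^3 - 11*u^2 + 26*u - 16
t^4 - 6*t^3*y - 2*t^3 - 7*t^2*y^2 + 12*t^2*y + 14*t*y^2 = t*(t - 2)*(t - 7*y)*(t + y)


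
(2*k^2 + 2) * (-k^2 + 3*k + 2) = -2*k^4 + 6*k^3 + 2*k^2 + 6*k + 4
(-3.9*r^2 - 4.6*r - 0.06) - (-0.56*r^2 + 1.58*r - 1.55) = -3.34*r^2 - 6.18*r + 1.49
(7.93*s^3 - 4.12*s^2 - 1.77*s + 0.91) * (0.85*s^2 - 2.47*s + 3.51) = 6.7405*s^5 - 23.0891*s^4 + 36.5062*s^3 - 9.3158*s^2 - 8.4604*s + 3.1941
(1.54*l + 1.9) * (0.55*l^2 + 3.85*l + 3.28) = 0.847*l^3 + 6.974*l^2 + 12.3662*l + 6.232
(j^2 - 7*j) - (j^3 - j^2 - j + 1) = -j^3 + 2*j^2 - 6*j - 1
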